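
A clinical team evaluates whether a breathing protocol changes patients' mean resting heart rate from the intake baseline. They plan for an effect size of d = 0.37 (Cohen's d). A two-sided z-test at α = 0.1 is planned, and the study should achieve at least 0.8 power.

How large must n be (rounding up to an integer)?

n = 46

Set Φ(δ − 1.645) = 0.8; then δ − 1.645 = Φ⁻¹(0.8) = 0.842, giving δ = 2.486.
(For δ > 0 the lower-tail rejection region contributes negligibly to power, so the one-term inversion is standard.)
δ = d·√n ⇒ n = (δ/d)² = (2.486 / 0.37)² = 45.16.
Rounding up, n = 46.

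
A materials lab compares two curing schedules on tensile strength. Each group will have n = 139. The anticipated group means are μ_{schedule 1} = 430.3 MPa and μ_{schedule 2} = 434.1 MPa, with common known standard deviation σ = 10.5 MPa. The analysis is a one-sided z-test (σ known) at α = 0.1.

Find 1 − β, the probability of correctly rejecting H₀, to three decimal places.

Power ≈ 0.959

Standardized effect: d = |μ_{schedule 1} − μ_{schedule 2}| / σ = |430.3 − 434.1| / 10.5 = 0.3619
Noncentrality parameter: δ = d·√(n/2) = 0.3619 × √(139/2) = 3.0171
Critical value for a one-sided test at α = 0.1: z_α = 1.282.
Power = P(Z > 1.282 − δ) = Φ(1.736) = 0.9587.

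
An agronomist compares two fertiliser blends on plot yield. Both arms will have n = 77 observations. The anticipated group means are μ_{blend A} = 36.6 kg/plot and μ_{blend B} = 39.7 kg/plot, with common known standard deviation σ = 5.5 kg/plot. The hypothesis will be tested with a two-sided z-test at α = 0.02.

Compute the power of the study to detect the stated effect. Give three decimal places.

Power ≈ 0.879

Standardized effect: d = |μ_{blend A} − μ_{blend B}| / σ = |36.6 − 39.7| / 5.5 = 0.5636
Noncentrality parameter: δ = d·√(n/2) = 0.5636 × √(77/2) = 3.4973
Critical value for a two-sided test at α = 0.02: z_{α/2} = 2.326.
Power = Φ(δ − 2.326) + Φ(−δ − 2.326) = Φ(1.171) + Φ(-5.824) = 0.8792 + 0.0000 = 0.8792.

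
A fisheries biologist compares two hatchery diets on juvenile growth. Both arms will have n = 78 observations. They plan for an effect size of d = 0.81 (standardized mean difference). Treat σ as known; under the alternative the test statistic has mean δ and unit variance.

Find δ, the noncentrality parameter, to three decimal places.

δ ≈ 5.058

δ = d·√(n/2) = 0.81 × √(78/2) = 5.0584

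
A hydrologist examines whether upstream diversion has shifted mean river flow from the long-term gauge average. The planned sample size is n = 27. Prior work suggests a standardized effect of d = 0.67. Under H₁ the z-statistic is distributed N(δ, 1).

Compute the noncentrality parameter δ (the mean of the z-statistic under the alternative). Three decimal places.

δ = d·√n = 0.67 × √27 = 3.4814

δ ≈ 3.481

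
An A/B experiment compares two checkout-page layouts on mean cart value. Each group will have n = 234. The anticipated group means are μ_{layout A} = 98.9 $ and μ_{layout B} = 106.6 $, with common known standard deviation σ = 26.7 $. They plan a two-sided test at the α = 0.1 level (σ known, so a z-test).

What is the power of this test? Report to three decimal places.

Power ≈ 0.930

Standardized effect: d = |μ_{layout A} − μ_{layout B}| / σ = |98.9 − 106.6| / 26.7 = 0.2884
Noncentrality parameter: δ = d·√(n/2) = 0.2884 × √(234/2) = 3.1194
Critical value for a two-sided test at α = 0.1: z_{α/2} = 1.645.
Power = Φ(δ − 1.645) + Φ(−δ − 1.645) = Φ(1.475) + Φ(-4.764) = 0.9298 + 0.0000 = 0.9298.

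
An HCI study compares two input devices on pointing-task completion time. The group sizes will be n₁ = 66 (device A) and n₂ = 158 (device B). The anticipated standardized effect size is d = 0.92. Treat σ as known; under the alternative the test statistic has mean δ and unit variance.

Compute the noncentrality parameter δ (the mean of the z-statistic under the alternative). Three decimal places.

The noncentrality parameter scales effect size by the design's sample-size factor: δ = d / √(1/n₁ + 1/n₂) = 0.92 / √(1/66 + 1/158) = 6.2772

δ ≈ 6.277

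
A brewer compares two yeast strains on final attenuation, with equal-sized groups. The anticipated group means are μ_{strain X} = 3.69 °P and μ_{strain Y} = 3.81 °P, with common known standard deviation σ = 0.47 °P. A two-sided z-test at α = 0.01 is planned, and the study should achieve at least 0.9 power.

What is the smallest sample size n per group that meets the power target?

Standardized effect: d = |μ_{strain X} − μ_{strain Y}| / σ = |3.69 − 3.81| / 0.47 = 0.2553
Set Φ(δ − 2.576) = 0.9; then δ − 2.576 = Φ⁻¹(0.9) = 1.282, giving δ = 3.857.
(Ignoring the negligible lower-tail rejection probability gives the usual closed-form inversion.)
δ = d·√(n/2) ⇒ n = 2(δ/d)² = 2 × (3.857 / 0.2553)² = 456.51.
Rounding up, n = 457 per group.

n = 457 per group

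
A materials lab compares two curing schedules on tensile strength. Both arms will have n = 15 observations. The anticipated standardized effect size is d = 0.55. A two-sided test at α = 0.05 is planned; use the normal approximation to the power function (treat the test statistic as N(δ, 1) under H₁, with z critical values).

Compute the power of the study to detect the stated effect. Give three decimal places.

Noncentrality parameter: λ = d·√(n/2) = 0.55 × √(15/2) = 1.5062
Two-sided α = 0.05 → critical value z_{0.025} = 1.960.
Power = Φ(λ − 1.960) + Φ(−λ − 1.960) = Φ(-0.454) + Φ(-3.466) = 0.3250 + 0.0003 = 0.3253.

Power ≈ 0.325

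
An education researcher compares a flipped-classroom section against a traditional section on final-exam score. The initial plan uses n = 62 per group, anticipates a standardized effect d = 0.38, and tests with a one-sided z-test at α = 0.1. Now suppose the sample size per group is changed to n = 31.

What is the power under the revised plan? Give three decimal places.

With n = 31 per group: δ = d·√(n/2) = 0.38 × √(31/2) = 1.4961. Critical value z_{0.1} = 1.282.
Revised power = Φ(δ − 1.282) = Φ(0.215) = 0.5849.

Power ≈ 0.585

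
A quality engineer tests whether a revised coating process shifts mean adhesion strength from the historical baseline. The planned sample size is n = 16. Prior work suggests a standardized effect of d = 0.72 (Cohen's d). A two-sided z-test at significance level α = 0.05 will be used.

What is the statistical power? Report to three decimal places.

Noncentrality parameter: δ = d·√n = 0.72 × √16 = 2.8800
Critical value for a two-sided test at α = 0.05: z_{α/2} = 1.960.
Power = Φ(δ − 1.960) + Φ(−δ − 1.960) = Φ(0.920) + Φ(-4.840) = 0.8212 + 0.0000 = 0.8212.

Power ≈ 0.821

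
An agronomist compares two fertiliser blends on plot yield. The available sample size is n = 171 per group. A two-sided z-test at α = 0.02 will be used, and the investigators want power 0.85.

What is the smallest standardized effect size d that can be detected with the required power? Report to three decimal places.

d ≈ 0.364

Need Φ(δ − 2.326) = 0.85, so δ = 2.326 + 1.036 = 3.363.
(Lower-tail contribution to power is negligible for δ > 0.)
δ = d·√(n/2) ⇒ d = δ/√(n/2) = 3.363/√(171/2) = 0.3637.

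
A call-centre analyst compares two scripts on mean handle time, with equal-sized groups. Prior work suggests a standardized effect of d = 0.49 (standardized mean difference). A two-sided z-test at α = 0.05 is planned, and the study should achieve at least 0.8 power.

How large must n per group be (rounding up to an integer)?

n = 66 per group

Set Φ(δ − 1.960) = 0.8; then δ − 1.960 = Φ⁻¹(0.8) = 0.842, giving δ = 2.802.
(For δ > 0 the lower-tail rejection region contributes negligibly to power, so the one-term inversion is standard.)
δ = d·√(n/2) ⇒ n = 2(δ/d)² = 2 × (2.802 / 0.49)² = 65.38.
Round up to the next whole unit.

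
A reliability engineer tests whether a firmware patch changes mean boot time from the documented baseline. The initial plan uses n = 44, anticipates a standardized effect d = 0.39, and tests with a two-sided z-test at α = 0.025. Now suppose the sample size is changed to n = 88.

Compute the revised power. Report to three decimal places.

Power ≈ 0.922

With n = 88: δ = d·√n = 0.39 × √88 = 3.6585. Critical value z_{0.0125} = 2.241.
Revised power = Φ(δ − 2.241) + Φ(−δ − 2.241) = Φ(1.417) + Φ(-5.900) = 0.9218 + 0.0000 = 0.9218.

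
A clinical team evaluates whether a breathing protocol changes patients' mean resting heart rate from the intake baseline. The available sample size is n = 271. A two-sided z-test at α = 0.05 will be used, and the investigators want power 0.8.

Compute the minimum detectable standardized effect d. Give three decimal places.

d ≈ 0.170

Need Φ(δ − 1.960) = 0.8, so δ = 1.960 + 0.842 = 2.802.
(The second rejection-region term Φ(−δ − z_{α/2}) is negligible and dropped.)
δ = d·√n ⇒ d = δ/√n = 2.802/√271 = 0.1702.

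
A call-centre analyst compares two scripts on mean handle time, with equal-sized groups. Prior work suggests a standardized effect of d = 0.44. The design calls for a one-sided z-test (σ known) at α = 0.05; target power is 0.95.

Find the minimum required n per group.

Set Φ(δ − 1.645) = 0.95; then δ − 1.645 = Φ⁻¹(0.95) = 1.645, giving δ = 3.290.
δ = d·√(n/2) ⇒ n = 2(δ/d)² = 2 × (3.290 / 0.44)² = 111.80.
Rounding up, n = 112 per group.

n = 112 per group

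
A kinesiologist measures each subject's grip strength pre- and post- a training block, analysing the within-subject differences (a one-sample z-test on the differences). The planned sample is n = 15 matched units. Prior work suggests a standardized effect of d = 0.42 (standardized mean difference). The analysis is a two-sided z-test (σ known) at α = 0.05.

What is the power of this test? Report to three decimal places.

Power ≈ 0.370

Noncentrality parameter: δ = d·√n = 0.42 × √15 = 1.6267
Critical value for a two-sided test at α = 0.05: z_{α/2} = 1.960.
Power = Φ(δ − 1.960) + Φ(−δ − 1.960) = Φ(-0.333) + Φ(-3.587) = 0.3694 + 0.0002 = 0.3696.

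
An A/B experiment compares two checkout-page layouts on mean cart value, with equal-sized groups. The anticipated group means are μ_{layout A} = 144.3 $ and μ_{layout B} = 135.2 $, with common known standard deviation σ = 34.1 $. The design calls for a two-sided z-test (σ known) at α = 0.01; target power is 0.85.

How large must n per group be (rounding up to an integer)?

Standardized effect: d = |μ_{layout A} − μ_{layout B}| / σ = |144.3 − 135.2| / 34.1 = 0.2669
For power 0.85 need Φ(δ − z_{0.005}) = 0.85, so δ = z_{0.005} + z_{0.15} = 2.576 + 1.036 = 3.612.
(For δ > 0 the lower-tail rejection region contributes negligibly to power, so the one-term inversion is standard.)
δ = d·√(n/2) ⇒ n = 2(δ/d)² = 2 × (3.612 / 0.2669)² = 366.45.
Round up to the next whole unit.

n = 367 per group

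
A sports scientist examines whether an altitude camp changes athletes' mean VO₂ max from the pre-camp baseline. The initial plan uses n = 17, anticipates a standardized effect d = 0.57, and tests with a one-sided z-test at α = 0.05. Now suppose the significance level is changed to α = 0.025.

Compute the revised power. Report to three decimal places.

δ = d·√n = 0.57 × √17 = 2.3502 (unchanged). New critical value: z_{0.025} = 1.960.
Revised power = P(Z > 1.960 − δ) = Φ(0.390) = 0.6518.

Power ≈ 0.652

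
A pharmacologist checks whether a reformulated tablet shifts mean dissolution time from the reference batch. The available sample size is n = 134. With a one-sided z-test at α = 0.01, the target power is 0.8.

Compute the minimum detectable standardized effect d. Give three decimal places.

d ≈ 0.274

Need Φ(δ − 2.326) = 0.8, so δ = 2.326 + 0.842 = 3.168.
δ = d·√n ⇒ d = δ/√n = 3.168/√134 = 0.2737.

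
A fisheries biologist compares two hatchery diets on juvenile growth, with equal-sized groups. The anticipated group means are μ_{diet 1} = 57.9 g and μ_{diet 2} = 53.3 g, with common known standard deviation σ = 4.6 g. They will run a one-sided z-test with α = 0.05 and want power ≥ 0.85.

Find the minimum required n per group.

Standardized effect: d = |μ_{diet 1} − μ_{diet 2}| / σ = |57.9 − 53.3| / 4.6 = 1.0000
Set Φ(δ − 1.645) = 0.85; then δ − 1.645 = Φ⁻¹(0.85) = 1.036, giving δ = 2.681.
δ = d·√(n/2) ⇒ n = 2(δ/d)² = 2 × (2.681 / 1.0000)² = 14.38.
Round up to the next whole unit.

n = 15 per group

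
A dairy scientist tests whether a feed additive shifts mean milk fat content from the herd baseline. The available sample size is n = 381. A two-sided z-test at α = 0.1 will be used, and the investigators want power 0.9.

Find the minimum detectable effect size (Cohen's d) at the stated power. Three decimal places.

d ≈ 0.150

Need Φ(δ − 1.645) = 0.9, so δ = 1.645 + 1.282 = 2.926.
(Lower-tail contribution to power is negligible for δ > 0.)
δ = d·√n ⇒ d = δ/√n = 2.926/√381 = 0.1499.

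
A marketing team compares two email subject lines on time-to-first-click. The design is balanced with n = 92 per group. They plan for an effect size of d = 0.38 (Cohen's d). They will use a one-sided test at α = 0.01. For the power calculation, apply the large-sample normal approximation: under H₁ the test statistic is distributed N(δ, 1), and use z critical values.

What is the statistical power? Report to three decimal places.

Noncentrality parameter: δ = d·√(n/2) = 0.38 × √(92/2) = 2.5773
One-sided α = 0.01 → critical value z_{0.01} = 2.326.
Power = Φ(δ − 2.326) = Φ(0.251) = 0.5991.

Power ≈ 0.599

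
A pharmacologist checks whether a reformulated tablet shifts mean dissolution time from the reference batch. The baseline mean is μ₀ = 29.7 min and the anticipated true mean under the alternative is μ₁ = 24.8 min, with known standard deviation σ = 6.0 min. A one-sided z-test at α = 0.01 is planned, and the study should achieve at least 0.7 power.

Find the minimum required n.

Standardized effect: d = |μ₁ − μ₀| / σ = |24.8 − 29.7| / 6.0 = 0.8167
Set Φ(δ − 2.326) = 0.7; then δ − 2.326 = Φ⁻¹(0.7) = 0.524, giving δ = 2.851.
δ = d·√n ⇒ n = (δ/d)² = (2.851 / 0.8167)² = 12.19.
Rounding up, n = 13.

n = 13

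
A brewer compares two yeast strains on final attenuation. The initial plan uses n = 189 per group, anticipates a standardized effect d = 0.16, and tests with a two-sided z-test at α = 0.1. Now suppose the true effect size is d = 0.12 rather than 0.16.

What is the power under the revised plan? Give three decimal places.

With d = 0.12: δ = d·√(n/2) = 0.12 × √(189/2) = 1.1665. Critical value z_{0.05} = 1.645.
Revised power = Φ(δ − 1.645) + Φ(−δ − 1.645) = Φ(-0.478) + Φ(-2.811) = 0.3162 + 0.0025 = 0.3187.

Power ≈ 0.319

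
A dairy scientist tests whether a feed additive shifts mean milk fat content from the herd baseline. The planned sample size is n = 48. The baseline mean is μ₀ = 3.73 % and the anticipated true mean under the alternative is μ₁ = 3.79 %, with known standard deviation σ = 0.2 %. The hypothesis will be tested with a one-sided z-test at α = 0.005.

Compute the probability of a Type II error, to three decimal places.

Standardized effect: d = |μ₁ − μ₀| / σ = |3.79 − 3.73| / 0.2 = 0.3000
Noncentrality parameter: δ = d·√n = 0.3000 × √48 = 2.0785
One-sided α = 0.005 → critical value z_{0.005} = 2.576.
Power = P(Z > 2.576 − δ) = Φ(-0.497) = 0.3095.
Type II error: β = 1 − power = 1 − 0.3095 = 0.6905.

β ≈ 0.691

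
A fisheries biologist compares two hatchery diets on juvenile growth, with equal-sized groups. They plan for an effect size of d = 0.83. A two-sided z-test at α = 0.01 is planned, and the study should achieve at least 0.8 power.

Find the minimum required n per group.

For power 0.8 need Φ(δ − z_{0.005}) = 0.8, so δ = z_{0.005} + z_{0.20} = 2.576 + 0.842 = 3.417.
(The Φ(−δ − z_{α/2}) term is vanishingly small for δ > 0 and is dropped in the standard sample-size formula.)
δ = d·√(n/2) ⇒ n = 2(δ/d)² = 2 × (3.417 / 0.83)² = 33.91.
Round up to the next whole unit.

n = 34 per group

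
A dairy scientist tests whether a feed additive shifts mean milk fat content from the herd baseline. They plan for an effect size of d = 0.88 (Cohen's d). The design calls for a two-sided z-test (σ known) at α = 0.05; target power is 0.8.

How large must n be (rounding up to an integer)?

Set Φ(δ − 1.960) = 0.8; then δ − 1.960 = Φ⁻¹(0.8) = 0.842, giving δ = 2.802.
(The Φ(−δ − z_{α/2}) term is vanishingly small for δ > 0 and is dropped in the standard sample-size formula.)
δ = d·√n ⇒ n = (δ/d)² = (2.802 / 0.88)² = 10.14.
Round up to the next whole unit.

n = 11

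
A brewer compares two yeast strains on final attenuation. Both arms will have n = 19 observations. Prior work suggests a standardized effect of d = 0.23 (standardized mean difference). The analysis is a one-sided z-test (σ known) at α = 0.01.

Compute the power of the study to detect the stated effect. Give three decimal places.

Power ≈ 0.053

Noncentrality parameter: δ = d·√(n/2) = 0.23 × √(19/2) = 0.7089
Critical value for a one-sided test at α = 0.01: z_α = 2.326.
Power = P(Z > 2.326 − δ) = Φ(-1.617) = 0.0529.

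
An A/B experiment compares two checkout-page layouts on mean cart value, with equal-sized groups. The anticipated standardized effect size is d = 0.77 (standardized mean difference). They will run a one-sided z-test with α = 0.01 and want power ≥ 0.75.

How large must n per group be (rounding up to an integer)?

n = 31 per group

Set Φ(δ − 2.326) = 0.75; then δ − 2.326 = Φ⁻¹(0.75) = 0.674, giving δ = 3.001.
δ = d·√(n/2) ⇒ n = 2(δ/d)² = 2 × (3.001 / 0.77)² = 30.38.
Rounding up, n = 31 per group.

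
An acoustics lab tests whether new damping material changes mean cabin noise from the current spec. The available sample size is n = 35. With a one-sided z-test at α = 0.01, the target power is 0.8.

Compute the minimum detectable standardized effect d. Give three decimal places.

Need Φ(δ − 2.326) = 0.8, so δ = 2.326 + 0.842 = 3.168.
δ = d·√n ⇒ d = δ/√n = 3.168/√35 = 0.5355.

d ≈ 0.535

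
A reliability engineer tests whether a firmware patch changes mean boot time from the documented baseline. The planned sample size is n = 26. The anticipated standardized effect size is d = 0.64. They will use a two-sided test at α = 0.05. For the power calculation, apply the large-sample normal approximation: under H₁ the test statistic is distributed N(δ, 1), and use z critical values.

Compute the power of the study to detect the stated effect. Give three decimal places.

Power ≈ 0.904

Noncentrality parameter: δ = d·√n = 0.64 × √26 = 3.2634
Critical value for a two-sided test at α = 0.05: z_{α/2} = 1.960.
Power = Φ(δ − 1.960) + Φ(−δ − 1.960) = Φ(1.303) + Φ(-5.223) = 0.9038 + 0.0000 = 0.9038.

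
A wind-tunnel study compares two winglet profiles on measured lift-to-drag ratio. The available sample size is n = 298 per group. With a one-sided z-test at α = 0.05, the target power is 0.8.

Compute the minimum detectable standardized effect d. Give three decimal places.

Need Φ(δ − 1.645) = 0.8, so δ = 1.645 + 0.842 = 2.486.
δ = d·√(n/2) ⇒ d = δ/√(n/2) = 2.486/√(298/2) = 0.2037.

d ≈ 0.204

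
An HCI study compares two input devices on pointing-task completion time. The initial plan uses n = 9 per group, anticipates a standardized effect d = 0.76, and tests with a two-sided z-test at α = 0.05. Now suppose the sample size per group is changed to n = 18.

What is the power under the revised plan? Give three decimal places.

Power ≈ 0.626

With n = 18 per group: δ = d·√(n/2) = 0.76 × √(18/2) = 2.2800. Critical value z_{0.025} = 1.960.
Revised power = Φ(δ − 1.960) + Φ(−δ − 1.960) = Φ(0.320) + Φ(-4.240) = 0.6255 + 0.0000 = 0.6255.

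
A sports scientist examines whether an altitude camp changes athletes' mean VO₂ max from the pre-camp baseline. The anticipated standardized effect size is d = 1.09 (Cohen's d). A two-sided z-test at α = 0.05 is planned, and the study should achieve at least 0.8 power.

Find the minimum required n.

Set Φ(δ − 1.960) = 0.8; then δ − 1.960 = Φ⁻¹(0.8) = 0.842, giving δ = 2.802.
(For δ > 0 the lower-tail rejection region contributes negligibly to power, so the one-term inversion is standard.)
δ = d·√n ⇒ n = (δ/d)² = (2.802 / 1.09)² = 6.61.
Rounding up, n = 7.

n = 7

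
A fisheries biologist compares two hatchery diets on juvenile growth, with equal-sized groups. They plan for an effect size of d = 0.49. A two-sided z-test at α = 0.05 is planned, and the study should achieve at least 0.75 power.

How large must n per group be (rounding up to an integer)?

n = 58 per group

For power 0.75 need Φ(δ − z_{0.025}) = 0.75, so δ = z_{0.025} + z_{0.25} = 1.960 + 0.674 = 2.634.
(The Φ(−δ − z_{α/2}) term is vanishingly small for δ > 0 and is dropped in the standard sample-size formula.)
δ = d·√(n/2) ⇒ n = 2(δ/d)² = 2 × (2.634 / 0.49)² = 57.81.
Round up to the next whole unit.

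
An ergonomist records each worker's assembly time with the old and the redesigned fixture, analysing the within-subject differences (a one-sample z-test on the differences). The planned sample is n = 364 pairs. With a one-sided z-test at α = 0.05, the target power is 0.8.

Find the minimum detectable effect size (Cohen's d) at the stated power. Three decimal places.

Required noncentrality: δ = z_{0.05} + z_{0.20} = 1.645 + 0.842 = 2.486.
δ = d·√n ⇒ d = δ/√n = 2.486/√364 = 0.1303.

d ≈ 0.130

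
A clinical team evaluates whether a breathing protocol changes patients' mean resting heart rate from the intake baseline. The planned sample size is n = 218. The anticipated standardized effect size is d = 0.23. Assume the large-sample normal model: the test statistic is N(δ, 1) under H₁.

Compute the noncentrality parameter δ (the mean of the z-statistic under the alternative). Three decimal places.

δ = d·√n = 0.23 × √218 = 3.3959

δ ≈ 3.396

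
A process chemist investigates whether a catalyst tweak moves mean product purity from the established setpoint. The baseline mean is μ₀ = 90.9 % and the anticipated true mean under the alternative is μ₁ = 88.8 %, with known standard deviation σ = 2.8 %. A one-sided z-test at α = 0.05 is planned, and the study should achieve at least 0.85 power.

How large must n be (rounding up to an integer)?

Standardized effect: d = |μ₁ − μ₀| / σ = |88.8 − 90.9| / 2.8 = 0.7500
Set Φ(δ − 1.645) = 0.85; then δ − 1.645 = Φ⁻¹(0.85) = 1.036, giving δ = 2.681.
δ = d·√n ⇒ n = (δ/d)² = (2.681 / 0.7500)² = 12.78.
Round up to the next whole unit.

n = 13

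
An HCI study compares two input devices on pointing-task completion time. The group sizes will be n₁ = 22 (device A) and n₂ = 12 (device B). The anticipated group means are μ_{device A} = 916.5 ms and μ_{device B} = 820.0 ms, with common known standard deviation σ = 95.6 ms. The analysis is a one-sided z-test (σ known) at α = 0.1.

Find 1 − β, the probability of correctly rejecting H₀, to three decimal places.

Standardized effect: d = |μ_{device A} − μ_{device B}| / σ = |916.5 − 820.0| / 95.6 = 1.0094
Noncentrality parameter: δ = d / √(1/n₁ + 1/n₂) = 1.0094 / √(1/22 + 1/12) = 2.8128
One-sided α = 0.1 → critical value z_{0.1} = 1.282.
Power = P(Z > 1.282 − δ) = Φ(1.531) = 0.9371.

Power ≈ 0.937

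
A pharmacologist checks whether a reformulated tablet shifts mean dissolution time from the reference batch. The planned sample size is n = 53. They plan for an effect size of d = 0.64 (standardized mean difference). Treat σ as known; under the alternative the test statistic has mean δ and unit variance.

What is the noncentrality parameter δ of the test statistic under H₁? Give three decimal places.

δ ≈ 4.659

δ = d·√n = 0.64 × √53 = 4.6593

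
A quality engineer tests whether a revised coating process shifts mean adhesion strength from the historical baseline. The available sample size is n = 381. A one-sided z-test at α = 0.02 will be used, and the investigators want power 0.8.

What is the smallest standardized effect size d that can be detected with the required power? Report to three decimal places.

d ≈ 0.148

Need Φ(δ − 2.054) = 0.8, so δ = 2.054 + 0.842 = 2.895.
δ = d·√n ⇒ d = δ/√n = 2.895/√381 = 0.1483.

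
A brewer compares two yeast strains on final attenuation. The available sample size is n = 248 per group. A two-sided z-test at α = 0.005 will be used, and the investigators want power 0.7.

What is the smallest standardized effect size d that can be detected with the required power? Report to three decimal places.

d ≈ 0.299

Required noncentrality: δ = z_{0.0025} + z_{0.30} = 2.807 + 0.524 = 3.331.
(Lower-tail contribution to power is negligible for δ > 0.)
δ = d·√(n/2) ⇒ d = δ/√(n/2) = 3.331/√(248/2) = 0.2992.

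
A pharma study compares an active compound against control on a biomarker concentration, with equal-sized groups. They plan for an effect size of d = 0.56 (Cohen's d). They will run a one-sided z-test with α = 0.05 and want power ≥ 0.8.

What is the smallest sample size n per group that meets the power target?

Set Φ(δ − 1.645) = 0.8; then δ − 1.645 = Φ⁻¹(0.8) = 0.842, giving δ = 2.486.
δ = d·√(n/2) ⇒ n = 2(δ/d)² = 2 × (2.486 / 0.56)² = 39.43.
Round up to the next whole unit.

n = 40 per group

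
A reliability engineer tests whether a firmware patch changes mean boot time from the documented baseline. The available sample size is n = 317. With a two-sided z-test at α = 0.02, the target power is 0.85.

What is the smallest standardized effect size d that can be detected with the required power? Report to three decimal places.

Required noncentrality: δ = z_{0.01} + z_{0.15} = 2.326 + 1.036 = 3.363.
(Lower-tail contribution to power is negligible for δ > 0.)
δ = d·√n ⇒ d = δ/√n = 3.363/√317 = 0.1889.

d ≈ 0.189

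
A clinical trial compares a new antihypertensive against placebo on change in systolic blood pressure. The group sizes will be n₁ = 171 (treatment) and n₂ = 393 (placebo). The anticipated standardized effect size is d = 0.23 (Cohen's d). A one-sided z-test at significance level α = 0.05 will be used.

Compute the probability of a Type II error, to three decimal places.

β ≈ 0.193

Noncentrality parameter: δ = d / √(1/n₁ + 1/n₂) = 0.23 / √(1/171 + 1/393) = 2.5106
One-sided α = 0.05 → critical value z_{0.05} = 1.645.
Power = Φ(δ − 1.645) = Φ(0.866) = 0.8067.
Type II error: β = 1 − power = 1 − 0.8067 = 0.1933.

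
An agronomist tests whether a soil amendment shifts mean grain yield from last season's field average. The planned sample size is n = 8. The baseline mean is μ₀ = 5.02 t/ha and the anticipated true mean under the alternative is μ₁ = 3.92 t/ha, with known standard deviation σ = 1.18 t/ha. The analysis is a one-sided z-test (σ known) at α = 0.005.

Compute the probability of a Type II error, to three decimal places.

Standardized effect: d = |μ₁ − μ₀| / σ = |3.92 − 5.02| / 1.18 = 0.9322
Noncentrality parameter: δ = d·√n = 0.9322 × √8 = 2.6367
Critical value for a one-sided test at α = 0.005: z_α = 2.576.
Power = Φ(δ − 2.576) = Φ(0.061) = 0.5243.
Type II error: β = 1 − power = 1 − 0.5243 = 0.4757.

β ≈ 0.476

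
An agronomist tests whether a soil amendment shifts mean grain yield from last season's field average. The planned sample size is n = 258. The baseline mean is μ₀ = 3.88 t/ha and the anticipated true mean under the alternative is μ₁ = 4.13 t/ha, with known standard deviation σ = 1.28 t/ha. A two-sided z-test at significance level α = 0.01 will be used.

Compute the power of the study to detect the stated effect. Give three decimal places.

Power ≈ 0.713

Standardized effect: d = |μ₁ − μ₀| / σ = |4.13 − 3.88| / 1.28 = 0.1953
Noncentrality parameter: δ = d·√n = 0.1953 × √258 = 3.1372
Two-sided α = 0.01 → critical value z_{0.005} = 2.576.
Power = Φ(δ − 2.576) + Φ(−δ − 2.576) = Φ(0.561) + Φ(-5.713) = 0.7127 + 0.0000 = 0.7127.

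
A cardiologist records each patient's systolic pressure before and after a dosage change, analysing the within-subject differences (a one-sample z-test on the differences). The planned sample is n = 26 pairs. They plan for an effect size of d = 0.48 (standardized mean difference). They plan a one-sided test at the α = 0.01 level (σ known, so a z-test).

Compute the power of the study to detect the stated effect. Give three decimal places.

Noncentrality parameter: δ = d·√n = 0.48 × √26 = 2.4475
One-sided α = 0.01 → critical value z_{0.01} = 2.326.
Power = Φ(δ − 2.326) = Φ(0.121) = 0.5482.

Power ≈ 0.548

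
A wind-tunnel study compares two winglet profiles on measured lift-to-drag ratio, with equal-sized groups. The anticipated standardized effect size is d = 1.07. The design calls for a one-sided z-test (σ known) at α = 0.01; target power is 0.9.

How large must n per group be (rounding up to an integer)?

For power 0.9 need Φ(δ − z_{0.01}) = 0.9, so δ = z_{0.01} + z_{0.10} = 2.326 + 1.282 = 3.608.
δ = d·√(n/2) ⇒ n = 2(δ/d)² = 2 × (3.608 / 1.07)² = 22.74.
Rounding up, n = 23 per group.

n = 23 per group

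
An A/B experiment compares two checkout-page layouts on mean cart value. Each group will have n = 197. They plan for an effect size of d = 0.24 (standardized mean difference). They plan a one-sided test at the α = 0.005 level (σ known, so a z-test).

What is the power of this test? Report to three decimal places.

Noncentrality parameter: δ = d·√(n/2) = 0.24 × √(197/2) = 2.3819
Critical value for a one-sided test at α = 0.005: z_α = 2.576.
Power = P(Z > 2.576 − δ) = Φ(-0.194) = 0.4231.

Power ≈ 0.423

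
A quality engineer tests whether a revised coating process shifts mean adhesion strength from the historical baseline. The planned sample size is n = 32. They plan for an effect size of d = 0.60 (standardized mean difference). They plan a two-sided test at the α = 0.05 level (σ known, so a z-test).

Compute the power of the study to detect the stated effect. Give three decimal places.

Noncentrality parameter: δ = d·√n = 0.60 × √32 = 3.3941
Critical value for a two-sided test at α = 0.05: z_{α/2} = 1.960.
Power = Φ(δ − 1.960) + Φ(−δ − 1.960) = Φ(1.434) + Φ(-5.354) = 0.9242 + 0.0000 = 0.9242.

Power ≈ 0.924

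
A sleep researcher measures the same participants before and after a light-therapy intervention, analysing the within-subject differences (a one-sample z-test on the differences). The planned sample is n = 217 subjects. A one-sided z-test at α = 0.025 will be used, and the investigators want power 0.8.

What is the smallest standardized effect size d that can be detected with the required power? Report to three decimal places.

Required noncentrality: δ = z_{0.025} + z_{0.20} = 1.960 + 0.842 = 2.802.
δ = d·√n ⇒ d = δ/√n = 2.802/√217 = 0.1902.

d ≈ 0.190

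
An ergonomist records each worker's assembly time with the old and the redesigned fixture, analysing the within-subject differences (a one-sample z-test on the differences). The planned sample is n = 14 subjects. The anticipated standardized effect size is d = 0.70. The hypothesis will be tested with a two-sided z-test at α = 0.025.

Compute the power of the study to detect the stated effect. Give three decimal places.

Power ≈ 0.647

Noncentrality parameter: δ = d·√n = 0.70 × √14 = 2.6192
Critical value for a two-sided test at α = 0.025: z_{α/2} = 2.241.
Power = Φ(δ − 2.241) + Φ(−δ − 2.241) = Φ(0.378) + Φ(-4.861) = 0.6472 + 0.0000 = 0.6472.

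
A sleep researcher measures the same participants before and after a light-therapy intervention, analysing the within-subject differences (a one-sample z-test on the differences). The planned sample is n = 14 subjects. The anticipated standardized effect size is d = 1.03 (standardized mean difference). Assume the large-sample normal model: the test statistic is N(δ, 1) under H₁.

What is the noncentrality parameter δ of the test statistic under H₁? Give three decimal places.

δ = d·√n = 1.03 × √14 = 3.8539

δ ≈ 3.854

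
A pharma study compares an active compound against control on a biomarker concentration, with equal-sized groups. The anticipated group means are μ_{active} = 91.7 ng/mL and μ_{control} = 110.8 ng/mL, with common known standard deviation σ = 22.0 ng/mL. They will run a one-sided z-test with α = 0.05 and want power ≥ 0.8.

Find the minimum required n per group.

n = 17 per group

Standardized effect: d = |μ_{active} − μ_{control}| / σ = |91.7 − 110.8| / 22.0 = 0.8682
Set Φ(δ − 1.645) = 0.8; then δ − 1.645 = Φ⁻¹(0.8) = 0.842, giving δ = 2.486.
δ = d·√(n/2) ⇒ n = 2(δ/d)² = 2 × (2.486 / 0.8682)² = 16.41.
Rounding up, n = 17 per group.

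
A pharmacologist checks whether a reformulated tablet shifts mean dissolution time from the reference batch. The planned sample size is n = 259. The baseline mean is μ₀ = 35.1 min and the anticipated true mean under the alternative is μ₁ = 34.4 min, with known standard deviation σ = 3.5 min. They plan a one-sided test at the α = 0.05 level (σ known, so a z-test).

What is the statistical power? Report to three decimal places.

Power ≈ 0.942

Standardized effect: d = |μ₁ − μ₀| / σ = |34.4 − 35.1| / 3.5 = 0.2000
Noncentrality parameter: δ = d·√n = 0.2000 × √259 = 3.2187
Critical value for a one-sided test at α = 0.05: z_α = 1.645.
Power = P(Z > 1.645 − δ) = Φ(1.574) = 0.9422.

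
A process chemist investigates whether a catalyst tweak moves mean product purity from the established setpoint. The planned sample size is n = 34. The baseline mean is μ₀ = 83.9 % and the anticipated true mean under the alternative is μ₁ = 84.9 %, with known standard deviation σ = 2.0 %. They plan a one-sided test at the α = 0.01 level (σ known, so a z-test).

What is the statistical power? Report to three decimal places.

Standardized effect: d = |μ₁ − μ₀| / σ = |84.9 − 83.9| / 2.0 = 0.5000
Noncentrality parameter: δ = d·√n = 0.5000 × √34 = 2.9155
One-sided α = 0.01 → critical value z_{0.01} = 2.326.
Power = P(Z > 2.326 − δ) = Φ(0.589) = 0.7221.

Power ≈ 0.722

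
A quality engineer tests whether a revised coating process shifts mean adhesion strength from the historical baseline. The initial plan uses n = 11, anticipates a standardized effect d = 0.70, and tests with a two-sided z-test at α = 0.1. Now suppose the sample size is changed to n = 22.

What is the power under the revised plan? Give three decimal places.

With n = 22: δ = d·√n = 0.70 × √22 = 3.2833. Critical value z_{0.05} = 1.645.
Revised power = Φ(δ − 1.645) + Φ(−δ − 1.645) = Φ(1.638) + Φ(-4.928) = 0.9493 + 0.0000 = 0.9493.

Power ≈ 0.949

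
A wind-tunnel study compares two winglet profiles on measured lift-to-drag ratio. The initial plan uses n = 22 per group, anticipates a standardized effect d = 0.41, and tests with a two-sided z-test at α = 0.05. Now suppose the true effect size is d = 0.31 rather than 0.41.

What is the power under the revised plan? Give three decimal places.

Power ≈ 0.177

With d = 0.31: δ = d·√(n/2) = 0.31 × √(22/2) = 1.0282. Critical value z_{0.025} = 1.960.
Revised power = Φ(δ − 1.960) + Φ(−δ − 1.960) = Φ(-0.932) + Φ(-2.988) = 0.1757 + 0.0014 = 0.1771.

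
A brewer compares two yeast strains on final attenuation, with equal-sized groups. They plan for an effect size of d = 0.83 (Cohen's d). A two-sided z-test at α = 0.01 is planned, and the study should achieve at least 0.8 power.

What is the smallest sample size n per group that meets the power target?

Set Φ(δ − 2.576) = 0.8; then δ − 2.576 = Φ⁻¹(0.8) = 0.842, giving δ = 3.417.
(For δ > 0 the lower-tail rejection region contributes negligibly to power, so the one-term inversion is standard.)
δ = d·√(n/2) ⇒ n = 2(δ/d)² = 2 × (3.417 / 0.83)² = 33.91.
Rounding up, n = 34 per group.

n = 34 per group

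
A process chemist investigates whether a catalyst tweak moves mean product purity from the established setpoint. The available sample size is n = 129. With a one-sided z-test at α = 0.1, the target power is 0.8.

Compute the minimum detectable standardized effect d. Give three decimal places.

Required noncentrality: δ = z_{0.1} + z_{0.20} = 1.282 + 0.842 = 2.123.
δ = d·√n ⇒ d = δ/√n = 2.123/√129 = 0.1869.

d ≈ 0.187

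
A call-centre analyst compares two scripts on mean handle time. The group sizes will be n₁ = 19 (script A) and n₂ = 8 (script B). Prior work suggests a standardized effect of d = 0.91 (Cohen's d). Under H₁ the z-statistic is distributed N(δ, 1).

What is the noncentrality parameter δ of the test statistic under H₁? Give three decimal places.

δ ≈ 2.159

δ = d / √(1/n₁ + 1/n₂) = 0.91 / √(1/19 + 1/8) = 2.1591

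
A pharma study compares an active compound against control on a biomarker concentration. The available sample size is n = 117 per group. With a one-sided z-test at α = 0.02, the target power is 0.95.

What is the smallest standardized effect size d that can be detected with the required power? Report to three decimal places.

d ≈ 0.484

Required noncentrality: δ = z_{0.02} + z_{0.05} = 2.054 + 1.645 = 3.699.
δ = d·√(n/2) ⇒ d = δ/√(n/2) = 3.699/√(117/2) = 0.4836.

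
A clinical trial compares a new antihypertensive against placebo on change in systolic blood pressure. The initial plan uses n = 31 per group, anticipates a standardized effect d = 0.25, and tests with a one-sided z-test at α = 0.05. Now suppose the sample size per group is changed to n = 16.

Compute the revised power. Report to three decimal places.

Power ≈ 0.174

With n = 16 per group: δ = d·√(n/2) = 0.25 × √(16/2) = 0.7071. Critical value z_{0.05} = 1.645.
Revised power = Φ(δ − 1.645) = Φ(-0.938) = 0.1742.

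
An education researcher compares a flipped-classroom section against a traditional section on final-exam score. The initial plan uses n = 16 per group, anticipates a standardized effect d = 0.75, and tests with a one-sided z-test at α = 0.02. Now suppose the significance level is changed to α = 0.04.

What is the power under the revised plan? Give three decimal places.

δ = d·√(n/2) = 0.75 × √(16/2) = 2.1213 (unchanged). New critical value: z_{0.04} = 1.751.
Revised power = P(Z > 1.751 − δ) = Φ(0.371) = 0.6445.

Power ≈ 0.645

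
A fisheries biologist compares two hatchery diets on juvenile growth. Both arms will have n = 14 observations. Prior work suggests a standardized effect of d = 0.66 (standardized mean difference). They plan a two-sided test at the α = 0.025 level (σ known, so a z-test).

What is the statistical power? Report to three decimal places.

Noncentrality parameter: δ = d·√(n/2) = 0.66 × √(14/2) = 1.7462
Critical value for a two-sided test at α = 0.025: z_{α/2} = 2.241.
Power = Φ(δ − 2.241) + Φ(−δ − 2.241) = Φ(-0.495) + Φ(-3.988) = 0.3102 + 0.0000 = 0.3103.

Power ≈ 0.310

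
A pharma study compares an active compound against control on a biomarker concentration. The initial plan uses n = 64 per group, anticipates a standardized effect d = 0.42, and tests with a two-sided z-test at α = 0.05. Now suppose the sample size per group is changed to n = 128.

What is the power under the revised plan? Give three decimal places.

Power ≈ 0.919

With n = 128 per group: δ = d·√(n/2) = 0.42 × √(128/2) = 3.3600. Critical value z_{0.025} = 1.960.
Revised power = Φ(δ − 1.960) + Φ(−δ − 1.960) = Φ(1.400) + Φ(-5.320) = 0.9192 + 0.0000 = 0.9192.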